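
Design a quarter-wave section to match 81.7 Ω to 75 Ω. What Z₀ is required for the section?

Z_qwt ≈ 78.3 Ω

Z_qwt = √(Z_0·R_L) = √(75 × 81.7) = √6128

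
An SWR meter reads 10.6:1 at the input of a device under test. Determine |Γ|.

|Γ| ≈ 0.828

|Γ| = (S − 1)/(S + 1) = (10.6 − 1)/(10.6 + 1) = 9.6/11.6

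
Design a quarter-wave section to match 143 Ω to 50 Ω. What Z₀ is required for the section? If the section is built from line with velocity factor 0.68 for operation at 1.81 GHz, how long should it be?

Z_qwt ≈ 84.6 Ω; length ≈ 2.82 cm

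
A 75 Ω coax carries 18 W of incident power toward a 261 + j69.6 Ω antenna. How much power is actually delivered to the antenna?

|Γ| = |(186 + j69.6)/(336 + j69.6)| = 0.579
|Γ|² = 0.335
P_refl = |Γ|²·P_inc = 6.03 W, P_del = (1 − |Γ|²)·P_inc = 12 W

P_delivered ≈ 12 W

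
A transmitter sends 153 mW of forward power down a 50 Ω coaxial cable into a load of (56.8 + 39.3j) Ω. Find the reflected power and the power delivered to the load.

|Γ| = |(6.8 + j39.3)/(106.8 + j39.3)| = 0.35
|Γ|² = 0.123
P_refl = |Γ|²·P_inc = 18.8 mW, P_del = (1 − |Γ|²)·P_inc = 134 mW

P_reflected ≈ 18.8 mW; P_delivered ≈ 134 mW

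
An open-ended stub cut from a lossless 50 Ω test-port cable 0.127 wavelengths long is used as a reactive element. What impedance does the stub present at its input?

βl = 2π × 0.127 = 45.7°
tan(βl) = 1.03
For an open-ended stub, Z_in = −jZ_0·cot(βl) = −jZ_0/tan(βl)

Z_in ≈ −j48.8 Ω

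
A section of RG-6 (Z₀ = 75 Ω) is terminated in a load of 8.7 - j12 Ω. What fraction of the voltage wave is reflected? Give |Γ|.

|Γ| ≈ 0.797

Γ = (Z_L − Z_0)/(Z_L + Z_0) = (-66.3 − j12)/(83.7 − j12)
|Γ| = 67.4/84.6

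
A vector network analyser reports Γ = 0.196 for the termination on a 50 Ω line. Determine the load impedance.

Z_L ≈ 74.4 Ω

Z_L = Z_0·(1 + Γ)/(1 − Γ) = 50·(1.2)/(0.804)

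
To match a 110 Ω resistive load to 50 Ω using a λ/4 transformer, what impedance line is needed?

Z_qwt ≈ 74.2 Ω

Z_qwt = √(Z_0·R_L) = √(50 × 110) = √5500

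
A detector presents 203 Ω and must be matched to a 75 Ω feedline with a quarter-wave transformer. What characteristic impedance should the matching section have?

Z_qwt ≈ 123 Ω

Z_qwt = √(Z_0·R_L) = √(75 × 203) = √15220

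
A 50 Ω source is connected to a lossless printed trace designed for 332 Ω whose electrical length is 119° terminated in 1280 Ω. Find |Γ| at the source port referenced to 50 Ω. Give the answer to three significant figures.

tan(βl) = -1.8
Z_in = Z_0·(Z_L + jZ_0·tanβl)/(Z_0 + jZ_L·tanβl) = 110 + j168 Ω
Γ_s = (Z_in − Z_s)/(Z_in + Z_s) = (60.3 + j168)/(160 + j168), |Γ_s| = 0.769

|Γ| ≈ 0.769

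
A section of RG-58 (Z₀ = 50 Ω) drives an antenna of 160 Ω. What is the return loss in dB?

RL ≈ 5.62 dB

Γ = (160 − 50)/(160 + 50) = 0.524
RL = −20·log₁₀|Γ| = −20·log₁₀(0.524)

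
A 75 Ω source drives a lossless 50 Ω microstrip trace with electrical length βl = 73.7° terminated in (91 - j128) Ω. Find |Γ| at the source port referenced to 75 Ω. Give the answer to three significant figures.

tan(βl) = 3.42
Z_in = Z_0·(Z_L + jZ_0·tanβl)/(Z_0 + jZ_L·tanβl) = 8.63 − j1.1 Ω
Γ_s = (Z_in − Z_s)/(Z_in + Z_s) = (-66.4 − j1.1)/(83.6 − j1.1), |Γ_s| = 0.794

|Γ| ≈ 0.794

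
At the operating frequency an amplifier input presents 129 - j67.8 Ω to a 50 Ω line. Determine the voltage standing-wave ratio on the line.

VSWR ≈ 3.38

Γ = (Z_L − Z_0)/(Z_L + Z_0) = (79 − j67.8)/(179 − j67.8)
|Γ| = 104/191 = 0.544
VSWR = (1 + |Γ|)/(1 − |Γ|) = 1.54/0.456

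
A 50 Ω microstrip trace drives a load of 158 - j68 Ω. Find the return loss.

RL ≈ 4.68 dB

Γ = (108 − j68)/(208 − j68), |Γ| = 0.583
RL = −20·log₁₀|Γ| = −20·log₁₀(0.583)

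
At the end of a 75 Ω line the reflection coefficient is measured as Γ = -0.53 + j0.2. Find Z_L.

Z_L ≈ 21.4 + j12.6 Ω

Z_L = Z_0·(1 + Γ)/(1 − Γ) = 75·(0.47 + j0.2)/(1.53 − j0.2)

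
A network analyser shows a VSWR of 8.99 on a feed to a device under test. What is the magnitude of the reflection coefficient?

|Γ| = (S − 1)/(S + 1) = (8.99 − 1)/(8.99 + 1) = 7.99/9.99

|Γ| ≈ 0.8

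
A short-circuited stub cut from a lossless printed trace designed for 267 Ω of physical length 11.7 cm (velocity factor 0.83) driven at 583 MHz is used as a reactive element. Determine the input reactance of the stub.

λ = v/f = 0.83·c / 583 MHz = 0.427 m
βl = 2π·l/λ = 2π × 0.274 = 98.6°
tan(βl) = -6.6
For a short-circuited stub, Z_in = jZ_0·tan(βl)

X_in ≈ -1760 Ω (capacitive)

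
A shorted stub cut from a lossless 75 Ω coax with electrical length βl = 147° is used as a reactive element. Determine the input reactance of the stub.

X_in ≈ -48.7 Ω (capacitive)

tan(βl) = -0.649
For a shorted stub, Z_in = jZ_0·tan(βl)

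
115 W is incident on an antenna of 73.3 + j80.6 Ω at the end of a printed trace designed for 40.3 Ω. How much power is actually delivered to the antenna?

P_delivered ≈ 70 W

|Γ| = |(33 + j80.6)/(113.6 + j80.6)| = 0.625
|Γ|² = 0.391
P_refl = |Γ|²·P_inc = 45 W, P_del = (1 − |Γ|²)·P_inc = 70 W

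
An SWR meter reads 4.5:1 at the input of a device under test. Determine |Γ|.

|Γ| = (S − 1)/(S + 1) = (4.5 − 1)/(4.5 + 1) = 3.5/5.5

|Γ| ≈ 0.636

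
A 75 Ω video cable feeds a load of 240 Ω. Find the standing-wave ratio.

VSWR ≈ 3.2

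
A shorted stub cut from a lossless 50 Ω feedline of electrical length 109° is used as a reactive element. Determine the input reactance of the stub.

X_in ≈ -145 Ω (capacitive)

tan(βl) = -2.9
For a shorted stub, Z_in = jZ_0·tan(βl)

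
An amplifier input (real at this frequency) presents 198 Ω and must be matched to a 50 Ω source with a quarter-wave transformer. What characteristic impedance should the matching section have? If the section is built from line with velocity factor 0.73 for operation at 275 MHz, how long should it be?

Z_qwt ≈ 99.5 Ω; length ≈ 19.9 cm

Z_qwt = √(Z_0·R_L) = √(50 × 198) = √9900
λ = 0.73·c/f = 0.796 m, so l = λ/4 = 0.199 m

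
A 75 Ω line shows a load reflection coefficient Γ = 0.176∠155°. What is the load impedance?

Z_L = Z_0·(1 + Γ)/(1 − Γ) = 75·(0.84 + j0.0744)/(1.16 − j0.0744)

Z_L ≈ 53.8 + j8.26 Ω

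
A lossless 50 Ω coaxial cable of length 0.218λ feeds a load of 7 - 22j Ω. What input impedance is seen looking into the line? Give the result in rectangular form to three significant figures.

Z_in ≈ 16.8 + j67 Ω

βl = 2π × 0.218 = 78.5°
tan(βl) = tan(78.5°) = 4.91
Z_in = Z_0·(Z_L + jZ_0·tanβl)/(Z_0 + jZ_L·tanβl)
     = 50·(7 + j223)/(158 + j34.3)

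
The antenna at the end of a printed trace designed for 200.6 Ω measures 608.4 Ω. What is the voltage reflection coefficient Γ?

Γ = (Z_L − Z_0)/(Z_L + Z_0) = (608.4 − 200.6)/(608.4 + 200.6) = 407.8/809

Γ = 0.504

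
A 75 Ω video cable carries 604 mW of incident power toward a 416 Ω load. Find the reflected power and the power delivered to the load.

Γ = (416 − 75)/(416 + 75) = 0.695
|Γ|² = 0.482
P_refl = |Γ|²·P_inc = 291 mW, P_del = (1 − |Γ|²)·P_inc = 313 mW

P_reflected ≈ 291 mW; P_delivered ≈ 313 mW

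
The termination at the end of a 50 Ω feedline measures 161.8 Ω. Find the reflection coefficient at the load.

Γ = (Z_L − Z_0)/(Z_L + Z_0) = (161.8 − 50)/(161.8 + 50) = 111.8/211.8

Γ = 0.528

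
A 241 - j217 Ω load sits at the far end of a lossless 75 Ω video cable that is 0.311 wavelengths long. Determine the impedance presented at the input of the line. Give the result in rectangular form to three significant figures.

βl = 2π × 0.311 = 112°
tan(βl) = tan(112°) = -2.48
Z_in = Z_0·(Z_L + jZ_0·tanβl)/(Z_0 + jZ_L·tanβl)
     = 75·(241 − j403)/(-463 − j598)

Z_in ≈ 17 + j43.4 Ω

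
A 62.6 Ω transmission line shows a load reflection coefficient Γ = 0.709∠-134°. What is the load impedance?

Z_L ≈ 12.5 − j25.7 Ω

Z_L = Z_0·(1 + Γ)/(1 − Γ) = 62.6·(0.507 − j0.51)/(1.49 + j0.51)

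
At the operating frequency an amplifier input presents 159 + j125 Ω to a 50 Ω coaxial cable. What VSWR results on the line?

VSWR ≈ 5.27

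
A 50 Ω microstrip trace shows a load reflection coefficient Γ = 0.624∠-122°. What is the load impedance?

Z_L = Z_0·(1 + Γ)/(1 − Γ) = 50·(0.669 − j0.529)/(1.33 + j0.529)

Z_L ≈ 14.9 − j25.8 Ω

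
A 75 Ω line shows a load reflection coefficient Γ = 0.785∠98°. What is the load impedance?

Z_L ≈ 15.7 + j63.6 Ω

Z_L = Z_0·(1 + Γ)/(1 − Γ) = 75·(0.891 + j0.777)/(1.11 − j0.777)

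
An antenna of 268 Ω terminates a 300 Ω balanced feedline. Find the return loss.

RL ≈ 25 dB

Γ = (268 − 300)/(268 + 300) = -0.0563
RL = −20·log₁₀|Γ| = −20·log₁₀(0.0563)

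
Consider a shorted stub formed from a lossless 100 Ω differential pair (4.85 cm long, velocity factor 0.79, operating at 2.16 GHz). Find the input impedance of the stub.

Z_in ≈ −j38.1 Ω

λ = v/f = 0.79·c / 2.16 GHz = 0.11 m
βl = 2π·l/λ = 2π × 0.442 = 159°
tan(βl) = -0.381
For a shorted stub, Z_in = jZ_0·tan(βl)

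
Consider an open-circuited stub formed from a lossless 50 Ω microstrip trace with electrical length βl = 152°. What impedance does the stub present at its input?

tan(βl) = -0.532
For an open-circuited stub, Z_in = −jZ_0·cot(βl) = −jZ_0/tan(βl)

Z_in ≈ +j94 Ω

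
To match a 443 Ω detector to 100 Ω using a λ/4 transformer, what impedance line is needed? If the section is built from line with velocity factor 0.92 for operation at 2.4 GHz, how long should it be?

Z_qwt ≈ 210 Ω; length ≈ 2.88 cm

Z_qwt = √(Z_0·R_L) = √(100 × 443) = √44300
λ = 0.92·c/f = 0.115 m, so l = λ/4 = 0.0288 m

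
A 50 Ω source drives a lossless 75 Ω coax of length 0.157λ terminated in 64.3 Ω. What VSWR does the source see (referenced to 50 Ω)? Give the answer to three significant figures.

VSWR ≈ 1.63

βl = 2π × 0.157 = 56.5°
tan(βl) = 1.51
Z_in = Z_0·(Z_L + jZ_0·tanβl)/(Z_0 + jZ_L·tanβl) = 78.8 + j11.2 Ω
Γ_s = (Z_in − Z_s)/(Z_in + Z_s) = (28.8 + j11.2)/(129 + j11.2), |Γ_s| = 0.239
VSWR = (1 + |Γ_s|)/(1 − |Γ_s|)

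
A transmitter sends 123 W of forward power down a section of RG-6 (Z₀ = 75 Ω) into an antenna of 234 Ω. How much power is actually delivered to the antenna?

Γ = (234 − 75)/(234 + 75) = 0.515
|Γ|² = 0.265
P_refl = |Γ|²·P_inc = 32.6 W, P_del = (1 − |Γ|²)·P_inc = 90.4 W

P_delivered ≈ 90.4 W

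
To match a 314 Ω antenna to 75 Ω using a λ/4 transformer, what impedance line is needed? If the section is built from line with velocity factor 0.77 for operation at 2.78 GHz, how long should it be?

Z_qwt ≈ 153 Ω; length ≈ 2.08 cm

Z_qwt = √(Z_0·R_L) = √(75 × 314) = √23550
λ = 0.77·c/f = 0.0831 m, so l = λ/4 = 0.0208 m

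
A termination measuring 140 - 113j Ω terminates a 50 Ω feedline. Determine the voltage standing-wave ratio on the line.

Γ = (Z_L − Z_0)/(Z_L + Z_0) = (90 − j113)/(190 − j113)
|Γ| = 144/221 = 0.653
VSWR = (1 + |Γ|)/(1 − |Γ|) = 1.65/0.347

VSWR ≈ 4.77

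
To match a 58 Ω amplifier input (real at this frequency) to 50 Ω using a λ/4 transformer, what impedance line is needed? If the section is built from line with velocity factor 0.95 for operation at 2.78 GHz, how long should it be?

Z_qwt = √(Z_0·R_L) = √(50 × 58) = √2900
λ = 0.95·c/f = 0.103 m, so l = λ/4 = 0.0256 m

Z_qwt ≈ 53.9 Ω; length ≈ 2.56 cm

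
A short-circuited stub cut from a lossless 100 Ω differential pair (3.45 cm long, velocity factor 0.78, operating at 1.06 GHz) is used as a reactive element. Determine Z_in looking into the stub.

λ = v/f = 0.78·c / 1.06 GHz = 0.221 m
βl = 2π·l/λ = 2π × 0.156 = 56.3°
tan(βl) = 1.5
For a short-circuited stub, Z_in = jZ_0·tan(βl)

Z_in ≈ +j150 Ω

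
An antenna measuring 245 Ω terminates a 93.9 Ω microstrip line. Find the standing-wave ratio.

VSWR ≈ 2.61

Γ = (245 − 93.9)/(245 + 93.9) = 0.446
VSWR = (1 + 0.446)/(1 − 0.446)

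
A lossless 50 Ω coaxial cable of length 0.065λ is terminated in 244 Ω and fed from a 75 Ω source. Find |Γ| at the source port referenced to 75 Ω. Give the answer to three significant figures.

βl = 2π × 0.065 = 23.4°
tan(βl) = 0.433
Z_in = Z_0·(Z_L + jZ_0·tanβl)/(Z_0 + jZ_L·tanβl) = 53.1 − j90.4 Ω
Γ_s = (Z_in − Z_s)/(Z_in + Z_s) = (-21.9 − j90.4)/(128 − j90.4), |Γ_s| = 0.594

|Γ| ≈ 0.594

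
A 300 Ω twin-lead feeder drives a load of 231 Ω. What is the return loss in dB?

RL ≈ 17.7 dB

Γ = (231 − 300)/(231 + 300) = -0.13
RL = −20·log₁₀|Γ| = −20·log₁₀(0.13)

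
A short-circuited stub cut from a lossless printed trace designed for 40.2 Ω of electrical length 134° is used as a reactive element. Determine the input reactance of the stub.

X_in ≈ -41.6 Ω (capacitive)

tan(βl) = -1.04
For a short-circuited stub, Z_in = jZ_0·tan(βl)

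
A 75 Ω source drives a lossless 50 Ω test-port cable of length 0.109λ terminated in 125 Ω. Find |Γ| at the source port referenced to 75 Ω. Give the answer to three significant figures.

|Γ| ≈ 0.441

βl = 2π × 0.109 = 39.2°
tan(βl) = 0.817
Z_in = Z_0·(Z_L + jZ_0·tanβl)/(Z_0 + jZ_L·tanβl) = 40.3 − j41.5 Ω
Γ_s = (Z_in − Z_s)/(Z_in + Z_s) = (-34.7 − j41.5)/(115 − j41.5), |Γ_s| = 0.441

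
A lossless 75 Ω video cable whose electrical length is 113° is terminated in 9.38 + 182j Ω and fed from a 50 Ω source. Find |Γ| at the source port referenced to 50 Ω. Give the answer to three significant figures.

|Γ| ≈ 0.947

tan(βl) = -2.36
Z_in = Z_0·(Z_L + jZ_0·tanβl)/(Z_0 + jZ_L·tanβl) = 1.36 + j0.85 Ω
Γ_s = (Z_in − Z_s)/(Z_in + Z_s) = (-48.6 + j0.85)/(51.4 + j0.85), |Γ_s| = 0.947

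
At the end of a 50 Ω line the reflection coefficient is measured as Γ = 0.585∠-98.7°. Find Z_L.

Z_L ≈ 21.6 − j38.1 Ω

Z_L = Z_0·(1 + Γ)/(1 − Γ) = 50·(0.912 − j0.578)/(1.09 + j0.578)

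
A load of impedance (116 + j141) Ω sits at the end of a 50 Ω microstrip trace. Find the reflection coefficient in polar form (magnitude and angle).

Γ ≈ 0.715 ∠ 24.6°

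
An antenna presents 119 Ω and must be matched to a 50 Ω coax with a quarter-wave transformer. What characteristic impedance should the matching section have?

Z_qwt = √(Z_0·R_L) = √(50 × 119) = √5950

Z_qwt ≈ 77.1 Ω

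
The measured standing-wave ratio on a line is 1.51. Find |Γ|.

|Γ| ≈ 0.203

|Γ| = (S − 1)/(S + 1) = (1.51 − 1)/(1.51 + 1) = 0.51/2.51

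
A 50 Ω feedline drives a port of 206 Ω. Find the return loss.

RL ≈ 4.3 dB

Γ = (206 − 50)/(206 + 50) = 0.609
RL = −20·log₁₀|Γ| = −20·log₁₀(0.609)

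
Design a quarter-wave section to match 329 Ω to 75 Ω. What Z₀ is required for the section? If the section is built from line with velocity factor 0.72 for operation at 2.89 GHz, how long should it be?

Z_qwt = √(Z_0·R_L) = √(75 × 329) = √24680
λ = 0.72·c/f = 0.0747 m, so l = λ/4 = 0.0187 m

Z_qwt ≈ 157 Ω; length ≈ 1.87 cm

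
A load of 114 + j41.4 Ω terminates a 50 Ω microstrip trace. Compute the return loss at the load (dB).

Γ = (64 + j41.4)/(164 + j41.4), |Γ| = 0.451
RL = −20·log₁₀|Γ| = −20·log₁₀(0.451)

RL ≈ 6.92 dB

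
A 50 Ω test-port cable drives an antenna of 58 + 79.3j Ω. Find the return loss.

Γ = (8 + j79.3)/(108 + j79.3), |Γ| = 0.595
RL = −20·log₁₀|Γ| = −20·log₁₀(0.595)

RL ≈ 4.51 dB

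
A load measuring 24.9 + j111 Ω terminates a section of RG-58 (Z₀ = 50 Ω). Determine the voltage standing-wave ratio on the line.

VSWR ≈ 12.3

Γ = (Z_L − Z_0)/(Z_L + Z_0) = (-25.1 + j111)/(74.9 + j111)
|Γ| = 114/134 = 0.85
VSWR = (1 + |Γ|)/(1 − |Γ|) = 1.85/0.15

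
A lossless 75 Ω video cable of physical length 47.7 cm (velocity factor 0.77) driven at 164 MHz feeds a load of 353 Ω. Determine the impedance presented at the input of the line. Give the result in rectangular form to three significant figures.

λ = v/f = 0.77·c / 164 MHz = 1.41 m
βl = 2π·l/λ = 2π × 0.339 = 122°
tan(βl) = tan(122°) = -1.61
Z_in = Z_0·(Z_L + jZ_0·tanβl)/(Z_0 + jZ_L·tanβl)
     = 75·(353 − j120)/(75 − j567)

Z_in ≈ 21.7 + j43.8 Ω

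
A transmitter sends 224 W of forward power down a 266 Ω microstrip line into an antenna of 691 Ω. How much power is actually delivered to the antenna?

P_delivered ≈ 180 W

Γ = (691 − 266)/(691 + 266) = 0.444
|Γ|² = 0.197
P_refl = |Γ|²·P_inc = 44.2 W, P_del = (1 − |Γ|²)·P_inc = 180 W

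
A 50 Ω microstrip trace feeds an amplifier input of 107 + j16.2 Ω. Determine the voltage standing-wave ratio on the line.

VSWR ≈ 2.2

Γ = (Z_L − Z_0)/(Z_L + Z_0) = (57 + j16.2)/(157 + j16.2)
|Γ| = 59.3/158 = 0.375
VSWR = (1 + |Γ|)/(1 − |Γ|) = 1.38/0.625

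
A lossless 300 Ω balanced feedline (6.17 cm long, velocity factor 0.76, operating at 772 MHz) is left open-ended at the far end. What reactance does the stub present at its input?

X_in ≈ -79.2 Ω (capacitive)

λ = v/f = 0.76·c / 772 MHz = 0.295 m
βl = 2π·l/λ = 2π × 0.209 = 75.2°
tan(βl) = 3.79
For an open-ended stub, Z_in = −jZ_0·cot(βl) = −jZ_0/tan(βl)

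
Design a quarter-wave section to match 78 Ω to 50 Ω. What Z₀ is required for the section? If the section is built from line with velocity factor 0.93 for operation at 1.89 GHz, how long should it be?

Z_qwt = √(Z_0·R_L) = √(50 × 78) = √3900
λ = 0.93·c/f = 0.148 m, so l = λ/4 = 0.0369 m

Z_qwt ≈ 62.4 Ω; length ≈ 3.69 cm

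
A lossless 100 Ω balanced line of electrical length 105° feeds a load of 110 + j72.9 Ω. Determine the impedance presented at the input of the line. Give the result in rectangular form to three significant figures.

tan(βl) = tan(105°) = -3.73
Z_in = Z_0·(Z_L + jZ_0·tanβl)/(Z_0 + jZ_L·tanβl)
     = 100·(110 − j300)/(372 − j411)

Z_in ≈ 53.5 − j21.7 Ω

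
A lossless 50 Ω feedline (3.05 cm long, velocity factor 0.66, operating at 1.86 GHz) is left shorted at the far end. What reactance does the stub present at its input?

λ = v/f = 0.66·c / 1.86 GHz = 0.106 m
βl = 2π·l/λ = 2π × 0.287 = 103°
tan(βl) = -4.28
For a shorted stub, Z_in = jZ_0·tan(βl)

X_in ≈ -214 Ω (capacitive)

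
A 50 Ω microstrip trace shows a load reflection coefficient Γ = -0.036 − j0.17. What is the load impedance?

Z_L ≈ 44 − j15.4 Ω

Z_L = Z_0·(1 + Γ)/(1 − Γ) = 50·(0.964 − j0.17)/(1.04 + j0.17)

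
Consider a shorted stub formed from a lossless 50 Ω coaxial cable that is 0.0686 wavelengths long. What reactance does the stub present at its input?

X_in ≈ 23 Ω (inductive)

βl = 2π × 0.0686 = 24.7°
tan(βl) = 0.46
For a shorted stub, Z_in = jZ_0·tan(βl)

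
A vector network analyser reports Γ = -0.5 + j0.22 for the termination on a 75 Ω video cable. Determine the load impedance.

Z_L = Z_0·(1 + Γ)/(1 − Γ) = 75·(0.5 + j0.22)/(1.5 − j0.22)

Z_L ≈ 22.9 + j14.4 Ω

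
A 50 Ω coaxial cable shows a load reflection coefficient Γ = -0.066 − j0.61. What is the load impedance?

Z_L = Z_0·(1 + Γ)/(1 − Γ) = 50·(0.934 − j0.61)/(1.07 + j0.61)

Z_L ≈ 20.7 − j40.4 Ω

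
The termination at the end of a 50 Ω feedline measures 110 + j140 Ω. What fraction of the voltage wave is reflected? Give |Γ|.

Γ = (Z_L − Z_0)/(Z_L + Z_0) = (60 + j140)/(160 + j140)
|Γ| = 152/213

|Γ| ≈ 0.716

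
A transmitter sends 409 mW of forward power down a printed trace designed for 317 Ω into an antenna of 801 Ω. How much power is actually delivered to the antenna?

P_delivered ≈ 332 mW

Γ = (801 − 317)/(801 + 317) = 0.433
|Γ|² = 0.187
P_refl = |Γ|²·P_inc = 76.7 mW, P_del = (1 − |Γ|²)·P_inc = 332 mW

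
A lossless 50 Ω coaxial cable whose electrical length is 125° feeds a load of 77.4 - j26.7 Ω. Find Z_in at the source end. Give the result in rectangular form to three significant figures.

Z_in ≈ 47.6 + j29.9 Ω

tan(βl) = tan(125°) = -1.43
Z_in = Z_0·(Z_L + jZ_0·tanβl)/(Z_0 + jZ_L·tanβl)
     = 50·(77.4 − j98.1)/(11.9 − j111)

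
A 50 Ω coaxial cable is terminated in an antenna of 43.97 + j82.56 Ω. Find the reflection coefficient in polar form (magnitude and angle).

Γ = (Z_L − Z_0)/(Z_L + Z_0) = (-6.03 + j82.56)/(93.97 + j82.56)
|Γ| = 82.8/125 = 0.662

Γ ≈ 0.662 ∠ 52.9°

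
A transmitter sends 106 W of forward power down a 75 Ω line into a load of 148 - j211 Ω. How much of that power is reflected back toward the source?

|Γ| = |(73 − j211)/(223 − j211)| = 0.727
|Γ|² = 0.529
P_refl = |Γ|²·P_inc = 56.1 W, P_del = (1 − |Γ|²)·P_inc = 49.9 W

P_reflected ≈ 56.1 W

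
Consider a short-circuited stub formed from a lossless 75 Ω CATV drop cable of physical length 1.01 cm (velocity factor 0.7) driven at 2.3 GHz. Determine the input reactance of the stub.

X_in ≈ 62.5 Ω (inductive)

λ = v/f = 0.7·c / 2.3 GHz = 0.0913 m
βl = 2π·l/λ = 2π × 0.111 = 39.8°
tan(βl) = 0.834
For a short-circuited stub, Z_in = jZ_0·tan(βl)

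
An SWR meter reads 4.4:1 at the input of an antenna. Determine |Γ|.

|Γ| ≈ 0.63

|Γ| = (S − 1)/(S + 1) = (4.4 − 1)/(4.4 + 1) = 3.4/5.4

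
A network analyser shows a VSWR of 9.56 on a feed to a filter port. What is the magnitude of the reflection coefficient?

|Γ| = (S − 1)/(S + 1) = (9.56 − 1)/(9.56 + 1) = 8.56/10.6

|Γ| ≈ 0.811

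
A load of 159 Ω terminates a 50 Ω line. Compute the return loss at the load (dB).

Γ = (159 − 50)/(159 + 50) = 0.522
RL = −20·log₁₀|Γ| = −20·log₁₀(0.522)

RL ≈ 5.65 dB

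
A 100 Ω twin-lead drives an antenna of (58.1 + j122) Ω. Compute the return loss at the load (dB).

Γ = (-41.9 + j122)/(158.1 + j122), |Γ| = 0.646
RL = −20·log₁₀|Γ| = −20·log₁₀(0.646)

RL ≈ 3.8 dB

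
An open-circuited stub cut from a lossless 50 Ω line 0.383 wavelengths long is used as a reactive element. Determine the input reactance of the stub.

βl = 2π × 0.383 = 138°
tan(βl) = -0.904
For an open-circuited stub, Z_in = −jZ_0·cot(βl) = −jZ_0/tan(βl)

X_in ≈ 55.3 Ω (inductive)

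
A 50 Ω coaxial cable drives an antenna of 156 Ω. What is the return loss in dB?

Γ = (156 − 50)/(156 + 50) = 0.515
RL = −20·log₁₀|Γ| = −20·log₁₀(0.515)

RL ≈ 5.77 dB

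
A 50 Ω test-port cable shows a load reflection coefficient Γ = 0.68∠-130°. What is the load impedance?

Z_L = Z_0·(1 + Γ)/(1 − Γ) = 50·(0.563 − j0.521)/(1.44 + j0.521)

Z_L ≈ 11.5 − j22.3 Ω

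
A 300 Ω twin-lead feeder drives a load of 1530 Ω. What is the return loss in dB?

Γ = (1530 − 300)/(1530 + 300) = 0.672
RL = −20·log₁₀|Γ| = −20·log₁₀(0.672)

RL ≈ 3.45 dB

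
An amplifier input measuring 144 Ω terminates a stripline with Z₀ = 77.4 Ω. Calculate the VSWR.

Γ = (144 − 77.4)/(144 + 77.4) = 0.301
VSWR = (1 + 0.301)/(1 − 0.301)

VSWR ≈ 1.86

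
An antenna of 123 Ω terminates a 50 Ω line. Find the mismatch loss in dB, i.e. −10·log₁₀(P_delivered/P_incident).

mismatch loss ≈ 0.852 dB

Γ = (123 − 50)/(123 + 50) = 0.422
|Γ|² = 0.178, so P_del/P_inc = 1 − |Γ|² = 0.822
ML = −10·log₁₀(1 − |Γ|²)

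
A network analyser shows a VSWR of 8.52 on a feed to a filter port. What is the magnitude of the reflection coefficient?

|Γ| = (S − 1)/(S + 1) = (8.52 − 1)/(8.52 + 1) = 7.52/9.52

|Γ| ≈ 0.79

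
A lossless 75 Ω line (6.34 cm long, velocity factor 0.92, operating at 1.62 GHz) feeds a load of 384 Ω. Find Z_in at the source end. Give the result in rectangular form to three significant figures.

Z_in ≈ 27.3 + j67.2 Ω

λ = v/f = 0.92·c / 1.62 GHz = 0.17 m
βl = 2π·l/λ = 2π × 0.372 = 134°
tan(βl) = tan(134°) = -1.04
Z_in = Z_0·(Z_L + jZ_0·tanβl)/(Z_0 + jZ_L·tanβl)
     = 75·(384 − j77.8)/(75 − j398)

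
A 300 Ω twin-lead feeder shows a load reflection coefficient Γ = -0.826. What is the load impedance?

Z_L ≈ 28.6 Ω

Z_L = Z_0·(1 + Γ)/(1 − Γ) = 300·(0.174)/(1.83)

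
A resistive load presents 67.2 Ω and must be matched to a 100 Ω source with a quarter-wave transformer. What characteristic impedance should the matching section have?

Z_qwt = √(Z_0·R_L) = √(100 × 67.2) = √6720

Z_qwt ≈ 82 Ω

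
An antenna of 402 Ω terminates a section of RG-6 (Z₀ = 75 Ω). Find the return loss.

Γ = (402 − 75)/(402 + 75) = 0.686
RL = −20·log₁₀|Γ| = −20·log₁₀(0.686)

RL ≈ 3.28 dB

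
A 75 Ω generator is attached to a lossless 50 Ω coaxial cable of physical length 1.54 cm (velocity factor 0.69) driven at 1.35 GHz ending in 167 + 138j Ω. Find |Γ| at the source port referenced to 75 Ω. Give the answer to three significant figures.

|Γ| ≈ 0.66

λ = v/f = 0.69·c / 1.35 GHz = 0.153 m
βl = 2π·l/λ = 2π × 0.1 = 36.2°
tan(βl) = 0.731
Z_in = Z_0·(Z_L + jZ_0·tanβl)/(Z_0 + jZ_L·tanβl) = 36.6 − j83.7 Ω
Γ_s = (Z_in − Z_s)/(Z_in + Z_s) = (-38.4 − j83.7)/(112 − j83.7), |Γ_s| = 0.66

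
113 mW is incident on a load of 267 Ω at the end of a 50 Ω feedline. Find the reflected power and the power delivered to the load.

P_reflected ≈ 53 mW; P_delivered ≈ 60 mW

Γ = (267 − 50)/(267 + 50) = 0.685
|Γ|² = 0.469
P_refl = |Γ|²·P_inc = 53 mW, P_del = (1 − |Γ|²)·P_inc = 60 mW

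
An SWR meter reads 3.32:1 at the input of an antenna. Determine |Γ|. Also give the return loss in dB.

|Γ| = (S − 1)/(S + 1) = (3.32 − 1)/(3.32 + 1) = 2.32/4.32
RL = −20·log₁₀|Γ| = −20·log₁₀(0.537)

|Γ| ≈ 0.537; return loss ≈ 5.4 dB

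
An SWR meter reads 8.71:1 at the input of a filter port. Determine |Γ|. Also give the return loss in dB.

|Γ| ≈ 0.794; return loss ≈ 2 dB

|Γ| = (S − 1)/(S + 1) = (8.71 − 1)/(8.71 + 1) = 7.71/9.71
RL = −20·log₁₀|Γ| = −20·log₁₀(0.794)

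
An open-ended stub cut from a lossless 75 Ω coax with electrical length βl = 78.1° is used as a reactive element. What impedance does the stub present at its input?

Z_in ≈ −j15.8 Ω

tan(βl) = 4.75
For an open-ended stub, Z_in = −jZ_0·cot(βl) = −jZ_0/tan(βl)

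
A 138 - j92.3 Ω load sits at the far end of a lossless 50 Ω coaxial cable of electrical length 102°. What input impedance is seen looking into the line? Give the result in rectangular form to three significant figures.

Z_in ≈ 14 + j18.9 Ω

tan(βl) = tan(102°) = -4.7
Z_in = Z_0·(Z_L + jZ_0·tanβl)/(Z_0 + jZ_L·tanβl)
     = 50·(138 − j328)/(-384 − j649)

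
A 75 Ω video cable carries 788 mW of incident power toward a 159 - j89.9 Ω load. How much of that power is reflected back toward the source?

|Γ| = |(84 − j89.9)/(234 − j89.9)| = 0.491
|Γ|² = 0.241
P_refl = |Γ|²·P_inc = 190 mW, P_del = (1 − |Γ|²)·P_inc = 598 mW

P_reflected ≈ 190 mW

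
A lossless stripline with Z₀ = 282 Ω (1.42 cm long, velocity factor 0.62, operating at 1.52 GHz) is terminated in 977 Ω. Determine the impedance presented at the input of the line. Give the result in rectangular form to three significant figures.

Z_in ≈ 166 − j262 Ω

λ = v/f = 0.62·c / 1.52 GHz = 0.122 m
βl = 2π·l/λ = 2π × 0.116 = 41.8°
tan(βl) = tan(41.8°) = 0.893
Z_in = Z_0·(Z_L + jZ_0·tanβl)/(Z_0 + jZ_L·tanβl)
     = 282·(977 + j252)/(282 + j873)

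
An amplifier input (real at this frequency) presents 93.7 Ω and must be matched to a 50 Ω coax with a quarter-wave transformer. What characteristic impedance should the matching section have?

Z_qwt ≈ 68.4 Ω

Z_qwt = √(Z_0·R_L) = √(50 × 93.7) = √4685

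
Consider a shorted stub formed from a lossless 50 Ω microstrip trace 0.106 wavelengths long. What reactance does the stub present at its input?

X_in ≈ 39.3 Ω (inductive)

βl = 2π × 0.106 = 38.2°
tan(βl) = 0.786
For a shorted stub, Z_in = jZ_0·tan(βl)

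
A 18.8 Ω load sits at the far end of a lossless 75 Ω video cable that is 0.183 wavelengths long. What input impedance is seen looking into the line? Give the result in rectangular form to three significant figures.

βl = 2π × 0.183 = 65.9°
tan(βl) = tan(65.9°) = 2.23
Z_in = Z_0·(Z_L + jZ_0·tanβl)/(Z_0 + jZ_L·tanβl)
     = 75·(18.8 + j168)/(75 + j42)

Z_in ≈ 85.7 + j120 Ω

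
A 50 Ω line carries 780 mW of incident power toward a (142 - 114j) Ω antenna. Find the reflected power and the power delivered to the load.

P_reflected ≈ 336 mW; P_delivered ≈ 444 mW

|Γ| = |(92 − j114)/(192 − j114)| = 0.656
|Γ|² = 0.43
P_refl = |Γ|²·P_inc = 336 mW, P_del = (1 − |Γ|²)·P_inc = 444 mW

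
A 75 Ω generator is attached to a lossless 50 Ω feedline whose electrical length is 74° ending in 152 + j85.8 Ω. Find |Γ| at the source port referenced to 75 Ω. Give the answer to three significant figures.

|Γ| ≈ 0.696

tan(βl) = 3.49
Z_in = Z_0·(Z_L + jZ_0·tanβl)/(Z_0 + jZ_L·tanβl) = 14.6 − j21.2 Ω
Γ_s = (Z_in − Z_s)/(Z_in + Z_s) = (-60.4 − j21.2)/(89.6 − j21.2), |Γ_s| = 0.696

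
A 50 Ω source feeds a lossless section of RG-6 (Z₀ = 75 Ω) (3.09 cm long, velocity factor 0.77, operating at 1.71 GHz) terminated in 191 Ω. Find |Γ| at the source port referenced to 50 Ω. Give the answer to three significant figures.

λ = v/f = 0.77·c / 1.71 GHz = 0.135 m
βl = 2π·l/λ = 2π × 0.229 = 82.3°
tan(βl) = 7.44
Z_in = Z_0·(Z_L + jZ_0·tanβl)/(Z_0 + jZ_L·tanβl) = 29.9 − j8.5 Ω
Γ_s = (Z_in − Z_s)/(Z_in + Z_s) = (-20.1 − j8.5)/(79.9 − j8.5), |Γ_s| = 0.272

|Γ| ≈ 0.272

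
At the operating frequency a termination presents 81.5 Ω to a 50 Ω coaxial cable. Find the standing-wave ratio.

For a purely resistive load, VSWR = R_L/Z_0 or Z_0/R_L (whichever > 1) = 81.5/50

VSWR ≈ 1.63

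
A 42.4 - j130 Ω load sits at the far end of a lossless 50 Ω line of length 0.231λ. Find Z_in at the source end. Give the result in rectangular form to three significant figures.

Z_in ≈ 5.3 + j11 Ω

βl = 2π × 0.231 = 83.2°
tan(βl) = tan(83.2°) = 8.34
Z_in = Z_0·(Z_L + jZ_0·tanβl)/(Z_0 + jZ_L·tanβl)
     = 50·(42.4 + j287)/(1130 + j353)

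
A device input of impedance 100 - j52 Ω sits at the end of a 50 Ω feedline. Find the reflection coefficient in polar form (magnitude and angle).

Γ = (Z_L − Z_0)/(Z_L + Z_0) = (50 − j52)/(150 − j52)
|Γ| = 72.1/159 = 0.454

Γ ≈ 0.454 ∠ -27°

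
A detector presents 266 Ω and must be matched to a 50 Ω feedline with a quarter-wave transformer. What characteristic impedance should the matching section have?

Z_qwt = √(Z_0·R_L) = √(50 × 266) = √13300

Z_qwt ≈ 115 Ω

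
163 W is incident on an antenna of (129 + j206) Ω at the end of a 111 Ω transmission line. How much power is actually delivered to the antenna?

P_delivered ≈ 93.3 W

|Γ| = |(18 + j206)/(240 + j206)| = 0.654
|Γ|² = 0.427
P_refl = |Γ|²·P_inc = 69.7 W, P_del = (1 − |Γ|²)·P_inc = 93.3 W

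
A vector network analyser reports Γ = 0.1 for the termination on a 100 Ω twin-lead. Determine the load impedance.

Z_L = Z_0·(1 + Γ)/(1 − Γ) = 100·(1.1)/(0.9)

Z_L ≈ 122 Ω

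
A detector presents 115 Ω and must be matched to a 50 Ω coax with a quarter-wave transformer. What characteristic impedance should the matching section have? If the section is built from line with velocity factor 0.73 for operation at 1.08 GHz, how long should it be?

Z_qwt ≈ 75.8 Ω; length ≈ 5.07 cm

Z_qwt = √(Z_0·R_L) = √(50 × 115) = √5750
λ = 0.73·c/f = 0.203 m, so l = λ/4 = 0.0507 m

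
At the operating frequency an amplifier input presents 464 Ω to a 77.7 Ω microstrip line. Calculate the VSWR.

VSWR ≈ 5.97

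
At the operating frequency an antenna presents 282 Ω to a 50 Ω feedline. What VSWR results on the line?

For a purely resistive load, VSWR = R_L/Z_0 or Z_0/R_L (whichever > 1) = 282/50

VSWR ≈ 5.64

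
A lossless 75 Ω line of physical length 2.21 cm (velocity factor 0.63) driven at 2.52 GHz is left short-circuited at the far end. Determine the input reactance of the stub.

λ = v/f = 0.63·c / 2.52 GHz = 0.075 m
βl = 2π·l/λ = 2π × 0.295 = 106°
tan(βl) = -3.47
For a short-circuited stub, Z_in = jZ_0·tan(βl)

X_in ≈ -260 Ω (capacitive)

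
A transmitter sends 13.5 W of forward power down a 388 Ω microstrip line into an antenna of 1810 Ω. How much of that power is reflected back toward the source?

P_reflected ≈ 5.65 W

Γ = (1810 − 388)/(1810 + 388) = 0.647
|Γ|² = 0.419
P_refl = |Γ|²·P_inc = 5.65 W, P_del = (1 − |Γ|²)·P_inc = 7.85 W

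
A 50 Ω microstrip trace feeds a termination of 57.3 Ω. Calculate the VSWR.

VSWR ≈ 1.15

Γ = (57.3 − 50)/(57.3 + 50) = 0.068
VSWR = (1 + 0.068)/(1 − 0.068)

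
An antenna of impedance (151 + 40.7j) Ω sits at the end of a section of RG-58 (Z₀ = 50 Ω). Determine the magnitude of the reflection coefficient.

|Γ| ≈ 0.531

Γ = (Z_L − Z_0)/(Z_L + Z_0) = (101 + j40.7)/(201 + j40.7)
|Γ| = 109/205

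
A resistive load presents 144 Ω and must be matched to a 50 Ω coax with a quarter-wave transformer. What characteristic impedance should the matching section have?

Z_qwt ≈ 84.9 Ω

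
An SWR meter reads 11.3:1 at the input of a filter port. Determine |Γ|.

|Γ| ≈ 0.837

|Γ| = (S − 1)/(S + 1) = (11.3 − 1)/(11.3 + 1) = 10.3/12.3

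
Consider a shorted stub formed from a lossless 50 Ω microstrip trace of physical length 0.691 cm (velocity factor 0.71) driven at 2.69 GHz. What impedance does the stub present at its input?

Z_in ≈ +j30.5 Ω

λ = v/f = 0.71·c / 2.69 GHz = 0.0792 m
βl = 2π·l/λ = 2π × 0.0873 = 31.4°
tan(βl) = 0.611
For a shorted stub, Z_in = jZ_0·tan(βl)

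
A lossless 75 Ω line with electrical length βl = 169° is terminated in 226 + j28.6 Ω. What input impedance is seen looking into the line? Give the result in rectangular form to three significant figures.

tan(βl) = tan(169°) = -0.194
Z_in = Z_0·(Z_L + jZ_0·tanβl)/(Z_0 + jZ_L·tanβl)
     = 75·(226 + j14)/(80.6 − j43.9)

Z_in ≈ 157 + j98.5 Ω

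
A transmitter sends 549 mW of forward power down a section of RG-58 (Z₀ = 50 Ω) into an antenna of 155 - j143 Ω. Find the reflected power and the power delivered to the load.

P_reflected ≈ 277 mW; P_delivered ≈ 272 mW

|Γ| = |(105 − j143)/(205 − j143)| = 0.71
|Γ|² = 0.504
P_refl = |Γ|²·P_inc = 277 mW, P_del = (1 − |Γ|²)·P_inc = 272 mW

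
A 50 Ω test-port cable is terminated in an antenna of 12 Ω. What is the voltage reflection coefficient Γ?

Γ = -0.613

Γ = (Z_L − Z_0)/(Z_L + Z_0) = (12 − 50)/(12 + 50) = -38/62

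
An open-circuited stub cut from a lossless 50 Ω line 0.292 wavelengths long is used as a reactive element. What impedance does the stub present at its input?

βl = 2π × 0.292 = 105°
tan(βl) = -3.7
For an open-circuited stub, Z_in = −jZ_0·cot(βl) = −jZ_0/tan(βl)

Z_in ≈ +j13.5 Ω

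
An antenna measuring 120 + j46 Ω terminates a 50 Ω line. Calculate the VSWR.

VSWR ≈ 2.81

Γ = (Z_L − Z_0)/(Z_L + Z_0) = (70 + j46)/(170 + j46)
|Γ| = 83.8/176 = 0.476
VSWR = (1 + |Γ|)/(1 − |Γ|) = 1.48/0.524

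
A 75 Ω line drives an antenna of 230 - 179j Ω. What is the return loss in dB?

Γ = (155 − j179)/(305 − j179), |Γ| = 0.67
RL = −20·log₁₀|Γ| = −20·log₁₀(0.67)

RL ≈ 3.48 dB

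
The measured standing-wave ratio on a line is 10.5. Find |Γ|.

|Γ| = (S − 1)/(S + 1) = (10.5 − 1)/(10.5 + 1) = 9.5/11.5

|Γ| ≈ 0.826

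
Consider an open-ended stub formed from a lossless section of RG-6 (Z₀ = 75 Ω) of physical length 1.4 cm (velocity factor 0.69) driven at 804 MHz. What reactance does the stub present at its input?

X_in ≈ -211 Ω (capacitive)

λ = v/f = 0.69·c / 804 MHz = 0.257 m
βl = 2π·l/λ = 2π × 0.0544 = 19.6°
tan(βl) = 0.356
For an open-ended stub, Z_in = −jZ_0·cot(βl) = −jZ_0/tan(βl)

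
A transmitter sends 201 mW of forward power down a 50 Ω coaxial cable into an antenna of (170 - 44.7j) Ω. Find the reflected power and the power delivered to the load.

|Γ| = |(120 − j44.7)/(220 − j44.7)| = 0.57
|Γ|² = 0.325
P_refl = |Γ|²·P_inc = 65.4 mW, P_del = (1 − |Γ|²)·P_inc = 136 mW

P_reflected ≈ 65.4 mW; P_delivered ≈ 136 mW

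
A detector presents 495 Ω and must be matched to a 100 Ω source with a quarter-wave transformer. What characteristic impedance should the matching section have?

Z_qwt = √(Z_0·R_L) = √(100 × 495) = √49500

Z_qwt ≈ 222 Ω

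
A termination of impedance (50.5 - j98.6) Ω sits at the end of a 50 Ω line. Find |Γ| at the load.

Γ = (Z_L − Z_0)/(Z_L + Z_0) = (0.5 − j98.6)/(100.5 − j98.6)
|Γ| = 98.6/141

|Γ| ≈ 0.7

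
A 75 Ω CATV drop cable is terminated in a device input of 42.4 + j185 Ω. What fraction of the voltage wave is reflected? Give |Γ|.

Γ = (Z_L − Z_0)/(Z_L + Z_0) = (-32.6 + j185)/(117.4 + j185)
|Γ| = 188/219

|Γ| ≈ 0.857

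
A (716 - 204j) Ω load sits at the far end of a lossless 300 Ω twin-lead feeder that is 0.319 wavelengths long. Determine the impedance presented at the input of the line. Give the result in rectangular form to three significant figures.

βl = 2π × 0.319 = 115°
tan(βl) = tan(115°) = -2.16
Z_in = Z_0·(Z_L + jZ_0·tanβl)/(Z_0 + jZ_L·tanβl)
     = 300·(716 − j852)/(-141 − j1550)

Z_in ≈ 151 + j153 Ω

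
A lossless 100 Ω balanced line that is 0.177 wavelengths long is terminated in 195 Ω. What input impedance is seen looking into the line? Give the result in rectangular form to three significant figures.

Z_in ≈ 59.9 − j34.2 Ω

βl = 2π × 0.177 = 63.7°
tan(βl) = tan(63.7°) = 2.03
Z_in = Z_0·(Z_L + jZ_0·tanβl)/(Z_0 + jZ_L·tanβl)
     = 100·(195 + j203)/(100 + j395)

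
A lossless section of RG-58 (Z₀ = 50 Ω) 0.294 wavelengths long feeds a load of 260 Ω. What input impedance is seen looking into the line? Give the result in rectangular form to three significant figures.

βl = 2π × 0.294 = 106°
tan(βl) = tan(106°) = -3.52
Z_in = Z_0·(Z_L + jZ_0·tanβl)/(Z_0 + jZ_L·tanβl)
     = 50·(260 − j176)/(50 − j916)

Z_in ≈ 10.4 + j13.6 Ω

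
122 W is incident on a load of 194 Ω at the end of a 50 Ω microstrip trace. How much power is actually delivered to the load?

Γ = (194 − 50)/(194 + 50) = 0.59
|Γ|² = 0.348
P_refl = |Γ|²·P_inc = 42.5 W, P_del = (1 − |Γ|²)·P_inc = 79.5 W

P_delivered ≈ 79.5 W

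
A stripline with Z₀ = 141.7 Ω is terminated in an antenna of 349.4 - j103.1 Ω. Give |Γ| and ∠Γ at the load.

Γ ≈ 0.462 ∠ -14.5°

Γ = (Z_L − Z_0)/(Z_L + Z_0) = (207.7 − j103.1)/(491.1 − j103.1)
|Γ| = 232/502 = 0.462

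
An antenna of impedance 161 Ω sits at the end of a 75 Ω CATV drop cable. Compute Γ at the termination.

Γ = (Z_L − Z_0)/(Z_L + Z_0) = (161 − 75)/(161 + 75) = 86/236

Γ = 0.364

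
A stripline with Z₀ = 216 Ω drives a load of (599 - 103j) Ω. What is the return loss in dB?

RL ≈ 6.32 dB

Γ = (383 − j103)/(815 − j103), |Γ| = 0.483
RL = −20·log₁₀|Γ| = −20·log₁₀(0.483)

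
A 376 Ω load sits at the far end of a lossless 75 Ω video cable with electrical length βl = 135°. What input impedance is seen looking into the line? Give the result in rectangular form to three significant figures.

tan(βl) = tan(135°) = -1
Z_in = Z_0·(Z_L + jZ_0·tanβl)/(Z_0 + jZ_L·tanβl)
     = 75·(376 − j75)/(75 − j376)

Z_in ≈ 28.8 + j69.3 Ω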